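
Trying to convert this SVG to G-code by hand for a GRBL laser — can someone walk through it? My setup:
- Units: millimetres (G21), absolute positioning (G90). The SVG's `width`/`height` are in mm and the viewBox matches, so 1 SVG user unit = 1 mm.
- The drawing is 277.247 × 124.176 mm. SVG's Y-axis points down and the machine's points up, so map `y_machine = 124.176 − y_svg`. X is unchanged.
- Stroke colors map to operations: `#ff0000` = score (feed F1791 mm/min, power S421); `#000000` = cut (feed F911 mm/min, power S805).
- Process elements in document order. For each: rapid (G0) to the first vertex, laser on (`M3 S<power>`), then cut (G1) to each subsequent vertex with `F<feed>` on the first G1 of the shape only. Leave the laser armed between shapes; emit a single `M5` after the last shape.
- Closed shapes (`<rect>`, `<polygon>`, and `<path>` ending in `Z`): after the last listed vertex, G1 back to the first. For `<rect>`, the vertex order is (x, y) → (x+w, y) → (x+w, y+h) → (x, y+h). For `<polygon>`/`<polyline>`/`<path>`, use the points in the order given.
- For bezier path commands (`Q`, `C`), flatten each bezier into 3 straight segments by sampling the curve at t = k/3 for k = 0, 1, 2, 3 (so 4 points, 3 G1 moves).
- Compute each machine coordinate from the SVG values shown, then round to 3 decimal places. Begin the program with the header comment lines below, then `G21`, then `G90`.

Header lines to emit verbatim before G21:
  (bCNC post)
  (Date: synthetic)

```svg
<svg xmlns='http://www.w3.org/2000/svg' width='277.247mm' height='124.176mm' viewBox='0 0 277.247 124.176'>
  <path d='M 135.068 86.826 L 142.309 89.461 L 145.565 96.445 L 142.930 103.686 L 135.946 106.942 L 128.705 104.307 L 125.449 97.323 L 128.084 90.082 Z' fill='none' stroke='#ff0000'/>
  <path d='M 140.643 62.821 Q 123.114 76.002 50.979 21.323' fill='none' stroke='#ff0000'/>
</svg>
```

Since the viewBox matches the mm dimensions, user units are millimetres directly. The only transform is the Y-flip y_m = 124.176 − y_svg.

Shape 1 is a regular polygon drawn with `<path>`. Its stroke #ff0000 means score at S421, F1791. After flipping Y the toolpath is (135.068,37.350) → (142.309,34.715) → (145.565,27.731) → (142.930,20.490) → (135.946,17.234) → (128.705,19.869) → (125.449,26.853) → (128.084,34.094) → (135.068,37.350), returning to the start.

Shape 2 is a quadratic bezier drawn with `<path>`. Its stroke #ff0000 means score at S421, F1791. After flipping Y the toolpath is (140.643,61.355) → (122.890,60.108) → (93.002,73.940) → (50.979,102.853).

(bCNC post)
(Date: synthetic)
G21
G90
G0 X135.068 Y37.350
M3 S421
G1 X142.309 Y34.715 F1791
G1 X145.565 Y27.731
G1 X142.930 Y20.490
G1 X135.946 Y17.234
G1 X128.705 Y19.869
G1 X125.449 Y26.853
G1 X128.084 Y34.094
G1 X135.068 Y37.350
G0 X140.643 Y61.355
M3 S421
G1 X122.890 Y60.108 F1791
G1 X93.002 Y73.940
G1 X50.979 Y102.853
M5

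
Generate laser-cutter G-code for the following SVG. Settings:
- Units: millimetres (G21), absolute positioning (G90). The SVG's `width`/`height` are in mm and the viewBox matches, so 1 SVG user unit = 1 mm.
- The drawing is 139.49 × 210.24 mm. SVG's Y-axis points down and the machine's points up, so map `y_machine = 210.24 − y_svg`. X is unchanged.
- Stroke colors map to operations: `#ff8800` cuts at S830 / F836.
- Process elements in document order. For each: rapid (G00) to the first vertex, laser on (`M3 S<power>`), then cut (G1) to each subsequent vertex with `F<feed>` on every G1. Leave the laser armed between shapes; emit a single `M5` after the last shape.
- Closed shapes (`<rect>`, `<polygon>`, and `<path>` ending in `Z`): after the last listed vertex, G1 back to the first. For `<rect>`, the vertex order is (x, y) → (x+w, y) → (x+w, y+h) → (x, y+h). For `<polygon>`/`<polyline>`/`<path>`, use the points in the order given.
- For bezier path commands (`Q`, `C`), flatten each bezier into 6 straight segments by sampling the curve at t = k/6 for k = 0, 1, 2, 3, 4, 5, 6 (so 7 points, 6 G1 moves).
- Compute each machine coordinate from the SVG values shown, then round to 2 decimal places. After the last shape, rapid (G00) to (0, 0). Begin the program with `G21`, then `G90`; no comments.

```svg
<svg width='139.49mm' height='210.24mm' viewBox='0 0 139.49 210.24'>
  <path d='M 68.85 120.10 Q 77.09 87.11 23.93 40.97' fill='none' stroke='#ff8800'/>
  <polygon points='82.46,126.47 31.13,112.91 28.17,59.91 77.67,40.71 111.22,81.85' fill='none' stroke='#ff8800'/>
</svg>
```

G21
G90
G00 X68.85 Y90.14
M3 S830
G1 X69.89 Y101.50 F836
G1 X67.52 Y113.59 F836
G1 X61.74 Y126.42 F836
G1 X52.55 Y139.97 F836
G1 X39.94 Y154.26 F836
G1 X23.93 Y169.27 F836
G00 X82.46 Y83.77
M3 S830
G1 X31.13 Y97.33 F836
G1 X28.17 Y150.33 F836
G1 X77.67 Y169.53 F836
G1 X111.22 Y128.39 F836
G1 X82.46 Y83.77 F836
M5
G00 X0.00 Y0.00

viewBox `0 0 139.49 210.24` with mm width/height → 1 unit = 1 mm. Flip: y_m = 210.24 − y_svg.

**Shape 1** — `<path>` quadratic bezier, stroke `#ff8800` → cut (S830, F836). Control points (SVG): P0=(68.85,120.10), P1=(77.09,87.11), P2=(23.93,40.97); sampled at t=k/6. Machine vertices: (68.85,90.14) → (69.89,101.50) → (67.52,113.59) → (61.74,126.42) → (52.55,139.97) → (39.94,154.26) → (23.93,169.27). Open path.

**Shape 2** — `<polygon>` regular polygon, stroke `#ff8800` → cut (S830, F836). Machine vertices: (82.46,83.77) → (31.13,97.33) → (28.17,150.33) → (77.67,169.53) → (111.22,128.39) → (82.46,83.77). Closed: final G1 returns to the first vertex.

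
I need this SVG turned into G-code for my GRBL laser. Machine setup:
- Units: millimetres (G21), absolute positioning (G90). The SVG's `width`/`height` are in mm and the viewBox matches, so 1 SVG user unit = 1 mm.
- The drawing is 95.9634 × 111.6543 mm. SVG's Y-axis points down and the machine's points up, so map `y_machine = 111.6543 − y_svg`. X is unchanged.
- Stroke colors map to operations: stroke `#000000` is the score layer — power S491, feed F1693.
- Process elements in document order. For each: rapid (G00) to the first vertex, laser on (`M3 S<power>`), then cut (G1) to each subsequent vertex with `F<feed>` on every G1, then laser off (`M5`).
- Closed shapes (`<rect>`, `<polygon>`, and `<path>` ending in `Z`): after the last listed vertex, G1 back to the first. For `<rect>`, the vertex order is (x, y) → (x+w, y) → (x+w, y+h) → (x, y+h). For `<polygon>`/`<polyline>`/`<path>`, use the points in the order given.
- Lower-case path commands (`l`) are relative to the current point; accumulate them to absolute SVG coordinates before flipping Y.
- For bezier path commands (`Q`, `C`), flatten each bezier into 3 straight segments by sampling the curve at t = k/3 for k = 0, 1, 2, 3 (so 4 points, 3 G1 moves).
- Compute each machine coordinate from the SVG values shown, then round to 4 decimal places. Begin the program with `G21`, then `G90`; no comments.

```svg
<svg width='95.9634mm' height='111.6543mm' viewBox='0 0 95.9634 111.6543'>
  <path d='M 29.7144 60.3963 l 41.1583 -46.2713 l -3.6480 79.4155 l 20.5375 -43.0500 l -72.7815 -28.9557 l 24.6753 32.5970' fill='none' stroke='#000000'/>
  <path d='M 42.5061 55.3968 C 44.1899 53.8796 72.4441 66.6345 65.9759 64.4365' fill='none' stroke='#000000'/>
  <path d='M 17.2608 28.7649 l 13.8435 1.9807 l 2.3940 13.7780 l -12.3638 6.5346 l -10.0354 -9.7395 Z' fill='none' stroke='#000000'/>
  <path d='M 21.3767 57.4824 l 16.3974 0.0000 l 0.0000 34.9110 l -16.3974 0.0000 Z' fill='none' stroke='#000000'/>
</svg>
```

viewBox `0 0 95.9634 111.6543` with mm width/height → 1 unit = 1 mm. Flip: y_m = 111.6543 − y_svg.

**Shape 1** — `<path>` open polyline, stroke `#000000` → score (S491, F1693). Machine vertices: (29.7144,51.2580) → (70.8727,97.5293) → (67.2247,18.1138) → (87.7622,61.1638) → (14.9807,90.1195) → (39.6560,57.5225). Open path.

**Shape 2** — `<path>` cubic bezier, stroke `#000000` → score (S491, F1693). Control points (SVG): P0=(42.5061,55.3968), P1=(44.1899,53.8796), P2=(72.4441,66.6345), P3=(65.9759,64.4365); sampled at t=k/3. Machine vertices: (42.5061,56.2575) → (50.7766,54.0997) → (63.1401,48.9217) → (65.9759,47.2178). Open path.

**Shape 3** — `<path>` regular polygon, stroke `#000000` → score (S491, F1693). Machine vertices: (17.2608,82.8894) → (31.1043,80.9087) → (33.4983,67.1307) → (21.1345,60.5961) → (11.0991,70.3356) → (17.2608,82.8894). Closed: final G1 returns to the first vertex.

**Shape 4** — `<path>` rectangle, stroke `#000000` → score (S491, F1693). Machine vertices: (21.3767,54.1719) → (37.7741,54.1719) → (37.7741,19.2609) → (21.3767,19.2609) → (21.3767,54.1719). Closed: final G1 returns to the first vertex.

G21
G90
G00 X29.7144 Y51.2580
M3 S491
G1 X70.8727 Y97.5293 F1693
G1 X67.2247 Y18.1138 F1693
G1 X87.7622 Y61.1638 F1693
G1 X14.9807 Y90.1195 F1693
G1 X39.6560 Y57.5225 F1693
M5
G00 X42.5061 Y56.2575
M3 S491
G1 X50.7766 Y54.0997 F1693
G1 X63.1401 Y48.9217 F1693
G1 X65.9759 Y47.2178 F1693
M5
G00 X17.2608 Y82.8894
M3 S491
G1 X31.1043 Y80.9087 F1693
G1 X33.4983 Y67.1307 F1693
G1 X21.1345 Y60.5961 F1693
G1 X11.0991 Y70.3356 F1693
G1 X17.2608 Y82.8894 F1693
M5
G00 X21.3767 Y54.1719
M3 S491
G1 X37.7741 Y54.1719 F1693
G1 X37.7741 Y19.2609 F1693
G1 X21.3767 Y19.2609 F1693
G1 X21.3767 Y54.1719 F1693
M5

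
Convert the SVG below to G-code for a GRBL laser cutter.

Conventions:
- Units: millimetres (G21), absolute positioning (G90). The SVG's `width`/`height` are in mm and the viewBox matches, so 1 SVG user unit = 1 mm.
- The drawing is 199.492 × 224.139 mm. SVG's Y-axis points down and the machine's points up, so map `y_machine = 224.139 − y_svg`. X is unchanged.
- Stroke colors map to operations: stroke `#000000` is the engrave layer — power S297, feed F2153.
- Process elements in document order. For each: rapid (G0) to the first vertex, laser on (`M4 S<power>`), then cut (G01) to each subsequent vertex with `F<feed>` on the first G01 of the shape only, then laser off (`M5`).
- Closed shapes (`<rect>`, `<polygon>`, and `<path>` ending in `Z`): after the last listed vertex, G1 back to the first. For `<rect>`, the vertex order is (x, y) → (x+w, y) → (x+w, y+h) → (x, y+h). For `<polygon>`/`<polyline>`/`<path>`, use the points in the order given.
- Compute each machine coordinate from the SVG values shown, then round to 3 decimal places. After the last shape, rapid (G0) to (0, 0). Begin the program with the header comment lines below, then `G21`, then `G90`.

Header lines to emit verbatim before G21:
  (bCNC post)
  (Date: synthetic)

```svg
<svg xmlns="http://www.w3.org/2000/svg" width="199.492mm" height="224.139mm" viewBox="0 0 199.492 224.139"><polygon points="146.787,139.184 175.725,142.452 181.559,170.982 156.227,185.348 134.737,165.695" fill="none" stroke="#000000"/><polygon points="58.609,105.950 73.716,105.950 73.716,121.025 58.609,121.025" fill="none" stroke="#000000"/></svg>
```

(bCNC post)
(Date: synthetic)
G21
G90
G0 X146.787 Y84.955
M4 S297
G01 X175.725 Y81.687 F2153
G01 X181.559 Y53.157
G01 X156.227 Y38.791
G01 X134.737 Y58.444
G01 X146.787 Y84.955
M5
G0 X58.609 Y118.189
M4 S297
G01 X73.716 Y118.189 F2153
G01 X73.716 Y103.114
G01 X58.609 Y103.114
G01 X58.609 Y118.189
M5
G0 X0.000 Y0.000

viewBox `0 0 199.492 224.139` with mm width/height → 1 unit = 1 mm. Flip: y_m = 224.139 − y_svg.

**Shape 1** — `<polygon>` regular polygon, stroke `#000000` → engrave (S297, F2153). Machine vertices: (146.787,84.955) → (175.725,81.687) → (181.559,53.157) → (156.227,38.791) → (134.737,58.444) → (146.787,84.955). Closed: final G1 returns to the first vertex.

**Shape 2** — `<polygon>` rectangle, stroke `#000000` → engrave (S297, F2153). Machine vertices: (58.609,118.189) → (73.716,118.189) → (73.716,103.114) → (58.609,103.114) → (58.609,118.189). Closed: final G1 returns to the first vertex.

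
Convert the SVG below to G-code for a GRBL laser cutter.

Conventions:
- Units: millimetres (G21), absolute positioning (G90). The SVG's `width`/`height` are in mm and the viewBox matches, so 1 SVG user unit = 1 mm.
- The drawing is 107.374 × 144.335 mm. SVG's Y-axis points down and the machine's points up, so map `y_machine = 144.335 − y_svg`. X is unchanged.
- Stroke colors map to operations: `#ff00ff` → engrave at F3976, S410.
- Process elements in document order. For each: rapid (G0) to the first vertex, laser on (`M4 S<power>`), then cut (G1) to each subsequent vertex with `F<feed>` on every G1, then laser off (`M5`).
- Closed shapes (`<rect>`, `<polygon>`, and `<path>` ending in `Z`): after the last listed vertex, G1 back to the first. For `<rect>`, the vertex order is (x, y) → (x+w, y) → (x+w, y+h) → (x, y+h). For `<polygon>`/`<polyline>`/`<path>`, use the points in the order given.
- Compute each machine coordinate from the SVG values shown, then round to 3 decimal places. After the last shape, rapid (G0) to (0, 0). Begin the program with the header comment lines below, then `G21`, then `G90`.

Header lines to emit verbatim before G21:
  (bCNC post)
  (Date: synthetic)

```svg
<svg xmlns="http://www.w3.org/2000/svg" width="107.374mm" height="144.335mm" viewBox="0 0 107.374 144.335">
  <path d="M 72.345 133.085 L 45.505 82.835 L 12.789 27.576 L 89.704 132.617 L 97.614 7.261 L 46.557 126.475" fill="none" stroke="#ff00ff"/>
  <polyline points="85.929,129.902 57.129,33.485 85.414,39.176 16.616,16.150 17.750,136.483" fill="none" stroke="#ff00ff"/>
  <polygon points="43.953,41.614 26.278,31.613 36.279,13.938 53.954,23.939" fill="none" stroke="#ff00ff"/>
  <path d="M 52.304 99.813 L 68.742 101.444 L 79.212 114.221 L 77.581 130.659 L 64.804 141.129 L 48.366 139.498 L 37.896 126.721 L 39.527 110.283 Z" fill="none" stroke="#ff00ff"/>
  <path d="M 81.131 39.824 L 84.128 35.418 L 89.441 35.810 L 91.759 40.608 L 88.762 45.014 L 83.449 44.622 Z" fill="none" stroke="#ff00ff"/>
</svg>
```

viewBox `0 0 107.374 144.335` with mm width/height → 1 unit = 1 mm. Flip: y_m = 144.335 − y_svg.

**Shape 1** — `<path>` open polyline, stroke `#ff00ff` → engrave (S410, F3976). Machine vertices: (72.345,11.250) → (45.505,61.500) → (12.789,116.759) → (89.704,11.718) → (97.614,137.074) → (46.557,17.860). Open path.

**Shape 2** — `<polyline>` open polyline, stroke `#ff00ff` → engrave (S410, F3976). Machine vertices: (85.929,14.433) → (57.129,110.850) → (85.414,105.159) → (16.616,128.185) → (17.750,7.852). Open path.

**Shape 3** — `<polygon>` regular polygon, stroke `#ff00ff` → engrave (S410, F3976). Machine vertices: (43.953,102.721) → (26.278,112.722) → (36.279,130.397) → (53.954,120.396) → (43.953,102.721). Closed: final G1 returns to the first vertex.

**Shape 4** — `<path>` regular polygon, stroke `#ff00ff` → engrave (S410, F3976). Machine vertices: (52.304,44.522) → (68.742,42.891) → (79.212,30.114) → (77.581,13.676) → (64.804,3.206) → (48.366,4.837) → (37.896,17.614) → (39.527,34.052) → (52.304,44.522). Closed: final G1 returns to the first vertex.

**Shape 5** — `<path>` regular polygon, stroke `#ff00ff` → engrave (S410, F3976). Machine vertices: (81.131,104.511) → (84.128,108.917) → (89.441,108.525) → (91.759,103.727) → (88.762,99.321) → (83.449,99.713) → (81.131,104.511). Closed: final G1 returns to the first vertex.

(bCNC post)
(Date: synthetic)
G21
G90
G0 X72.345 Y11.250
M4 S410
G1 X45.505 Y61.500 F3976
G1 X12.789 Y116.759 F3976
G1 X89.704 Y11.718 F3976
G1 X97.614 Y137.074 F3976
G1 X46.557 Y17.860 F3976
M5
G0 X85.929 Y14.433
M4 S410
G1 X57.129 Y110.850 F3976
G1 X85.414 Y105.159 F3976
G1 X16.616 Y128.185 F3976
G1 X17.750 Y7.852 F3976
M5
G0 X43.953 Y102.721
M4 S410
G1 X26.278 Y112.722 F3976
G1 X36.279 Y130.397 F3976
G1 X53.954 Y120.396 F3976
G1 X43.953 Y102.721 F3976
M5
G0 X52.304 Y44.522
M4 S410
G1 X68.742 Y42.891 F3976
G1 X79.212 Y30.114 F3976
G1 X77.581 Y13.676 F3976
G1 X64.804 Y3.206 F3976
G1 X48.366 Y4.837 F3976
G1 X37.896 Y17.614 F3976
G1 X39.527 Y34.052 F3976
G1 X52.304 Y44.522 F3976
M5
G0 X81.131 Y104.511
M4 S410
G1 X84.128 Y108.917 F3976
G1 X89.441 Y108.525 F3976
G1 X91.759 Y103.727 F3976
G1 X88.762 Y99.321 F3976
G1 X83.449 Y99.713 F3976
G1 X81.131 Y104.511 F3976
M5
G0 X0.000 Y0.000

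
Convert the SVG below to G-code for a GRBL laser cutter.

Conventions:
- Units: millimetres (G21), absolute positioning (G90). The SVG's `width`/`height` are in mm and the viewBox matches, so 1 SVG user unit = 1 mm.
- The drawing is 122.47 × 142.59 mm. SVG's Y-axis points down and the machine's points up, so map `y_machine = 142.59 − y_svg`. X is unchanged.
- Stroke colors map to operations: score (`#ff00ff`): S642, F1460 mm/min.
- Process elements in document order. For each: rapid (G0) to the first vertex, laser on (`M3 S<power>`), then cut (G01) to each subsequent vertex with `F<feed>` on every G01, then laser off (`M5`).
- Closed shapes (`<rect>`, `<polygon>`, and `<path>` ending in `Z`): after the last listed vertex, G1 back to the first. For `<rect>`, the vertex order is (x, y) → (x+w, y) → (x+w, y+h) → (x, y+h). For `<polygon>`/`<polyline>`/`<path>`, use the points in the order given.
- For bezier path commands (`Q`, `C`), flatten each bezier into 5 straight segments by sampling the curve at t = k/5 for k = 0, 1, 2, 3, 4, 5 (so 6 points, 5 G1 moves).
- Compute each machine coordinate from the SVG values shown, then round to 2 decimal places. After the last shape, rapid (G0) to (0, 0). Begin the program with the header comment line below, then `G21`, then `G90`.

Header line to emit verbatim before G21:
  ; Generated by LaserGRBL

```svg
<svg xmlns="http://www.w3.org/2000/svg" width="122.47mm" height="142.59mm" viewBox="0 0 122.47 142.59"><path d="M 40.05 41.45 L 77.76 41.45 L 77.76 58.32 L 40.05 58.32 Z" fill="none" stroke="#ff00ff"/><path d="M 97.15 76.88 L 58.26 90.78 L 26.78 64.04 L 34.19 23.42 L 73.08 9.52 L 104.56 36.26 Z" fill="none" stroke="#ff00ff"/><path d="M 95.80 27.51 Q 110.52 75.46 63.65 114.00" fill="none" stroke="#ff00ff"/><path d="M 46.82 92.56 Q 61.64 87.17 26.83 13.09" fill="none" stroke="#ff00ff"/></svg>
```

viewBox `0 0 122.47 142.59` with mm width/height → 1 unit = 1 mm. Flip: y_m = 142.59 − y_svg.

**Shape 1** — `<path>` rectangle, stroke `#ff00ff` → score (S642, F1460). Machine vertices: (40.05,101.14) → (77.76,101.14) → (77.76,84.27) → (40.05,84.27) → (40.05,101.14). Closed: final G1 returns to the first vertex.

**Shape 2** — `<path>` regular polygon, stroke `#ff00ff` → score (S642, F1460). Machine vertices: (97.15,65.71) → (58.26,51.81) → (26.78,78.55) → (34.19,119.17) → (73.08,133.07) → (104.56,106.33) → (97.15,65.71). Closed: final G1 returns to the first vertex.

**Shape 3** — `<path>` quadratic bezier, stroke `#ff00ff` → score (S642, F1460). Control points (SVG): P0=(95.80,27.51), P1=(110.52,75.46), P2=(63.65,114.00); sampled at t=k/5. Machine vertices: (95.80,115.08) → (99.22,96.28) → (97.72,78.23) → (91.29,60.93) → (79.93,44.38) → (63.65,28.59). Open path.

**Shape 4** — `<path>` quadratic bezier, stroke `#ff00ff` → score (S642, F1460). Control points (SVG): P0=(46.82,92.56), P1=(61.64,87.17), P2=(26.83,13.09); sampled at t=k/5. Machine vertices: (46.82,50.03) → (50.76,54.93) → (50.74,65.33) → (46.74,81.23) → (38.77,102.62) → (26.83,129.50). Open path.

; Generated by LaserGRBL
G21
G90
G0 X40.05 Y101.14
M3 S642
G01 X77.76 Y101.14 F1460
G01 X77.76 Y84.27 F1460
G01 X40.05 Y84.27 F1460
G01 X40.05 Y101.14 F1460
M5
G0 X97.15 Y65.71
M3 S642
G01 X58.26 Y51.81 F1460
G01 X26.78 Y78.55 F1460
G01 X34.19 Y119.17 F1460
G01 X73.08 Y133.07 F1460
G01 X104.56 Y106.33 F1460
G01 X97.15 Y65.71 F1460
M5
G0 X95.80 Y115.08
M3 S642
G01 X99.22 Y96.28 F1460
G01 X97.72 Y78.23 F1460
G01 X91.29 Y60.93 F1460
G01 X79.93 Y44.38 F1460
G01 X63.65 Y28.59 F1460
M5
G0 X46.82 Y50.03
M3 S642
G01 X50.76 Y54.93 F1460
G01 X50.74 Y65.33 F1460
G01 X46.74 Y81.23 F1460
G01 X38.77 Y102.62 F1460
G01 X26.83 Y129.50 F1460
M5
G0 X0.00 Y0.00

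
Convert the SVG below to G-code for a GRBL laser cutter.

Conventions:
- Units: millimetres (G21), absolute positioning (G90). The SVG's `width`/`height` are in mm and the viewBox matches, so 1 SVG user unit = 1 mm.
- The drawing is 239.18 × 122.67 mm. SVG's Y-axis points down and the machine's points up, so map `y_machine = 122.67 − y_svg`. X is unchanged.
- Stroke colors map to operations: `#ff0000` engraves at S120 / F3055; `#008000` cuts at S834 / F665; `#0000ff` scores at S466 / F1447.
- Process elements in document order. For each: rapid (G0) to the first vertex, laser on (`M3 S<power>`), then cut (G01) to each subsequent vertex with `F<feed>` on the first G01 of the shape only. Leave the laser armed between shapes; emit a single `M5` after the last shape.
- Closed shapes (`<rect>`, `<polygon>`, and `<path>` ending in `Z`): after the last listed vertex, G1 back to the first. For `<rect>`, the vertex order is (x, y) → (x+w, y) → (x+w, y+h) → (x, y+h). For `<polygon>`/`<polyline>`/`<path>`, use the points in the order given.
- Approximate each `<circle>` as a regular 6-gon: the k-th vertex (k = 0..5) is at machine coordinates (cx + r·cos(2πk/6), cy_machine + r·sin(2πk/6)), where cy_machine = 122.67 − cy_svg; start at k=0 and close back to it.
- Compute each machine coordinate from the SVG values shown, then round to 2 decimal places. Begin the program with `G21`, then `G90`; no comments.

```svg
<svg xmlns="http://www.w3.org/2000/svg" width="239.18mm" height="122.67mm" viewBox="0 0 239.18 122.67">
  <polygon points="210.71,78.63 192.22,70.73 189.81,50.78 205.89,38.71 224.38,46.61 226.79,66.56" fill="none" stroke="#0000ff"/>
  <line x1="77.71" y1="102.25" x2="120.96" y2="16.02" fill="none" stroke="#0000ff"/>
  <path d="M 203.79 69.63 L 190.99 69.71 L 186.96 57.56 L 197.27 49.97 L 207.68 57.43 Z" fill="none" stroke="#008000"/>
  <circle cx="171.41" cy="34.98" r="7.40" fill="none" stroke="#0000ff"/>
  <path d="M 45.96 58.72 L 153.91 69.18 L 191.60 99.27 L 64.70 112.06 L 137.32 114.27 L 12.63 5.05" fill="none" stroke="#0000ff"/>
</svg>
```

G21
G90
G0 X210.71 Y44.04
M3 S466
G01 X192.22 Y51.94 F1447
G01 X189.81 Y71.89
G01 X205.89 Y83.96
G01 X224.38 Y76.06
G01 X226.79 Y56.11
G01 X210.71 Y44.04
G0 X77.71 Y20.42
M3 S466
G01 X120.96 Y106.65 F1447
G0 X203.79 Y53.04
M3 S834
G01 X190.99 Y52.96 F665
G01 X186.96 Y65.11
G01 X197.27 Y72.70
G01 X207.68 Y65.24
G01 X203.79 Y53.04
G0 X178.81 Y87.69
M3 S466
G01 X175.11 Y94.10 F1447
G01 X167.71 Y94.10
G01 X164.01 Y87.69
G01 X167.71 Y81.28
G01 X175.11 Y81.28
G01 X178.81 Y87.69
G0 X45.96 Y63.95
M3 S466
G01 X153.91 Y53.49 F1447
G01 X191.60 Y23.40
G01 X64.70 Y10.61
G01 X137.32 Y8.40
G01 X12.63 Y117.62
M5

1 u = 1 mm; y_m = 122.67 − y.

[1] `<polygon>` regular polygon, #0000ff→score S466 F1447: (210.71,44.04) → (192.22,51.94) → (189.81,71.89) → (205.89,83.96) → (224.38,76.06) → (226.79,56.11) → (210.71,44.04) (closed)

[2] `<line>` line segment, #0000ff→score S466 F1447: (77.71,20.42) → (120.96,106.65)

[3] `<path>` regular polygon, #008000→cut S834 F665: (203.79,53.04) → (190.99,52.96) → (186.96,65.11) → (197.27,72.70) → (207.68,65.24) → (203.79,53.04) (closed)

[4] `<circle>` circle, #0000ff→score S466 F1447: (178.81,87.69) → (175.11,94.10) → (167.71,94.10) → (164.01,87.69) → (167.71,81.28) → (175.11,81.28) → (178.81,87.69) (closed)

[5] `<path>` open polyline, #0000ff→score S466 F1447: (45.96,63.95) → (153.91,53.49) → (191.60,23.40) → (64.70,10.61) → (137.32,8.40) → (12.63,117.62)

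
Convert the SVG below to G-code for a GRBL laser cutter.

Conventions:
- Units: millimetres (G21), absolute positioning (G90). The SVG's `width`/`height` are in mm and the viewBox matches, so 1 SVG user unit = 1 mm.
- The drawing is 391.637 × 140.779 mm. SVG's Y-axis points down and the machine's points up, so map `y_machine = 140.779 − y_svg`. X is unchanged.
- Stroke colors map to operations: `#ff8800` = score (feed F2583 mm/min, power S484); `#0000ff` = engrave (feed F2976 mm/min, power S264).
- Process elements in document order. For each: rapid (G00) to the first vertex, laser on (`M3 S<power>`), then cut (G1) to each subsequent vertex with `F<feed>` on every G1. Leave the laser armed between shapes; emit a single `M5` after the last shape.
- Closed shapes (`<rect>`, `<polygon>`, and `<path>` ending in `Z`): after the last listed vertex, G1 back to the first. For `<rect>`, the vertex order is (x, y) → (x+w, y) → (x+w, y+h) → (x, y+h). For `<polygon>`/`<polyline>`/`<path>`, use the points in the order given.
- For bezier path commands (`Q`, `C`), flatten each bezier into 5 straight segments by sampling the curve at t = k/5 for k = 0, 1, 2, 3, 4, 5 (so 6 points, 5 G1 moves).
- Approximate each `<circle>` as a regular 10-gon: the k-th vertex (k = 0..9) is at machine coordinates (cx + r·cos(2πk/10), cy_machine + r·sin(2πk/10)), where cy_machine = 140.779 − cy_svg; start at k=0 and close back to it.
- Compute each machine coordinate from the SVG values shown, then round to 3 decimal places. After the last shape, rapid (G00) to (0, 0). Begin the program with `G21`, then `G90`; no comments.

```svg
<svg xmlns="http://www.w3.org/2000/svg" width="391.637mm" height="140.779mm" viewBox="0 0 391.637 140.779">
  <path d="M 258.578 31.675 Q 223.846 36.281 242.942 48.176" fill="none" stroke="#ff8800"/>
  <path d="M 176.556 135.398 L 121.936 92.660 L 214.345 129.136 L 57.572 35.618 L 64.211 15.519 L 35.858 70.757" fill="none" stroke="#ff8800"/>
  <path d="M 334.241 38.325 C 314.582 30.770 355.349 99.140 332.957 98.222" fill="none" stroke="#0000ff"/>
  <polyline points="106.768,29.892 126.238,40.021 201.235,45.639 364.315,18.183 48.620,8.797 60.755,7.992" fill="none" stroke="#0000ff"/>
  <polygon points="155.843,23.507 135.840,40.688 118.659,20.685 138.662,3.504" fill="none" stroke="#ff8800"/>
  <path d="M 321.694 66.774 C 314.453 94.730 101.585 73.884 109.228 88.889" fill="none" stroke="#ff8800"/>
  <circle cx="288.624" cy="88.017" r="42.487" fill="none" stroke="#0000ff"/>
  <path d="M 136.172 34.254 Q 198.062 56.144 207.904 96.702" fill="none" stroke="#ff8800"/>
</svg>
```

G21
G90
G00 X258.578 Y109.104
M3 S484
G1 X246.838 Y106.970 F2583
G1 X239.405 Y104.253 F2583
G1 X236.278 Y100.953 F2583
G1 X237.457 Y97.069 F2583
G1 X242.942 Y92.603 F2583
G00 X176.556 Y5.381
M3 S484
G1 X121.936 Y48.119 F2583
G1 X214.345 Y11.643 F2583
G1 X57.572 Y105.161 F2583
G1 X64.211 Y125.260 F2583
G1 X35.858 Y70.022 F2583
G00 X334.241 Y102.454
M3 S264
G1 X328.708 Y99.038 F2976
G1 X331.745 Y84.370 F2976
G1 X337.421 Y65.420 F2976
G1 X339.802 Y49.159 F2976
G1 X332.957 Y42.557 F2976
G00 X106.768 Y110.887
M3 S264
G1 X126.238 Y100.758 F2976
G1 X201.235 Y95.140 F2976
G1 X364.315 Y122.596 F2976
G1 X48.620 Y131.982 F2976
G1 X60.755 Y132.787 F2976
G00 X155.843 Y117.272
M3 S484
G1 X135.840 Y100.091 F2583
G1 X118.659 Y120.094 F2583
G1 X138.662 Y137.275 F2583
G1 X155.843 Y117.272 F2583
G00 X321.694 Y74.005
M3 S484
G1 X296.083 Y62.410 F2583
G1 X241.577 Y58.465 F2583
G1 X178.629 Y58.105 F2583
G1 X127.694 Y57.268 F2583
G1 X109.228 Y51.890 F2583
G00 X331.111 Y52.762
M3 S264
G1 X322.997 Y77.735 F2976
G1 X301.753 Y93.170 F2976
G1 X275.495 Y93.170 F2976
G1 X254.251 Y77.735 F2976
G1 X246.137 Y52.762 F2976
G1 X254.251 Y27.789 F2976
G1 X275.495 Y12.354 F2976
G1 X301.753 Y12.354 F2976
G1 X322.997 Y27.789 F2976
G1 X331.111 Y52.762 F2976
G00 X136.172 Y106.525
M3 S484
G1 X158.846 Y97.022 F2583
G1 X177.356 Y86.026 F2583
G1 X191.703 Y73.537 F2583
G1 X201.885 Y59.553 F2583
G1 X207.904 Y44.077 F2583
M5
G00 X0.000 Y0.000

viewBox `0 0 391.637 140.779` with mm width/height → 1 unit = 1 mm. Flip: y_m = 140.779 − y_svg.

**Shape 1** — `<path>` quadratic bezier, stroke `#ff8800` → score (S484, F2583). Control points (SVG): P0=(258.578,31.675), P1=(223.846,36.281), P2=(242.942,48.176); sampled at t=k/5. Machine vertices: (258.578,109.104) → (246.838,106.970) → (239.405,104.253) → (236.278,100.953) → (237.457,97.069) → (242.942,92.603). Open path.

**Shape 2** — `<path>` open polyline, stroke `#ff8800` → score (S484, F2583). Machine vertices: (176.556,5.381) → (121.936,48.119) → (214.345,11.643) → (57.572,105.161) → (64.211,125.260) → (35.858,70.022). Open path.

**Shape 3** — `<path>` cubic bezier, stroke `#0000ff` → engrave (S264, F2976). Control points (SVG): P0=(334.241,38.325), P1=(314.582,30.770), P2=(355.349,99.140), P3=(332.957,98.222); sampled at t=k/5. Machine vertices: (334.241,102.454) → (328.708,99.038) → (331.745,84.370) → (337.421,65.420) → (339.802,49.159) → (332.957,42.557). Open path.

**Shape 4** — `<polyline>` open polyline, stroke `#0000ff` → engrave (S264, F2976). Machine vertices: (106.768,110.887) → (126.238,100.758) → (201.235,95.140) → (364.315,122.596) → (48.620,131.982) → (60.755,132.787). Open path.

**Shape 5** — `<polygon>` regular polygon, stroke `#ff8800` → score (S484, F2583). Machine vertices: (155.843,117.272) → (135.840,100.091) → (118.659,120.094) → (138.662,137.275) → (155.843,117.272). Closed: final G1 returns to the first vertex.

**Shape 6** — `<path>` cubic bezier, stroke `#ff8800` → score (S484, F2583). Control points (SVG): P0=(321.694,66.774), P1=(314.453,94.730), P2=(101.585,73.884), P3=(109.228,88.889); sampled at t=k/5. Machine vertices: (321.694,74.005) → (296.083,62.410) → (241.577,58.465) → (178.629,58.105) → (127.694,57.268) → (109.228,51.890). Open path.

**Shape 7** — `<circle>` circle, stroke `#0000ff` → engrave (S264, F2976). Machine vertices: (331.111,52.762) → (322.997,77.735) → (301.753,93.170) → (275.495,93.170) → (254.251,77.735) → (246.137,52.762) → (254.251,27.789) → (275.495,12.354) → (301.753,12.354) → (322.997,27.789) → (331.111,52.762). Closed: final G1 returns to the first vertex.

**Shape 8** — `<path>` quadratic bezier, stroke `#ff8800` → score (S484, F2583). Control points (SVG): P0=(136.172,34.254), P1=(198.062,56.144), P2=(207.904,96.702); sampled at t=k/5. Machine vertices: (136.172,106.525) → (158.846,97.022) → (177.356,86.026) → (191.703,73.537) → (201.885,59.553) → (207.904,44.077). Open path.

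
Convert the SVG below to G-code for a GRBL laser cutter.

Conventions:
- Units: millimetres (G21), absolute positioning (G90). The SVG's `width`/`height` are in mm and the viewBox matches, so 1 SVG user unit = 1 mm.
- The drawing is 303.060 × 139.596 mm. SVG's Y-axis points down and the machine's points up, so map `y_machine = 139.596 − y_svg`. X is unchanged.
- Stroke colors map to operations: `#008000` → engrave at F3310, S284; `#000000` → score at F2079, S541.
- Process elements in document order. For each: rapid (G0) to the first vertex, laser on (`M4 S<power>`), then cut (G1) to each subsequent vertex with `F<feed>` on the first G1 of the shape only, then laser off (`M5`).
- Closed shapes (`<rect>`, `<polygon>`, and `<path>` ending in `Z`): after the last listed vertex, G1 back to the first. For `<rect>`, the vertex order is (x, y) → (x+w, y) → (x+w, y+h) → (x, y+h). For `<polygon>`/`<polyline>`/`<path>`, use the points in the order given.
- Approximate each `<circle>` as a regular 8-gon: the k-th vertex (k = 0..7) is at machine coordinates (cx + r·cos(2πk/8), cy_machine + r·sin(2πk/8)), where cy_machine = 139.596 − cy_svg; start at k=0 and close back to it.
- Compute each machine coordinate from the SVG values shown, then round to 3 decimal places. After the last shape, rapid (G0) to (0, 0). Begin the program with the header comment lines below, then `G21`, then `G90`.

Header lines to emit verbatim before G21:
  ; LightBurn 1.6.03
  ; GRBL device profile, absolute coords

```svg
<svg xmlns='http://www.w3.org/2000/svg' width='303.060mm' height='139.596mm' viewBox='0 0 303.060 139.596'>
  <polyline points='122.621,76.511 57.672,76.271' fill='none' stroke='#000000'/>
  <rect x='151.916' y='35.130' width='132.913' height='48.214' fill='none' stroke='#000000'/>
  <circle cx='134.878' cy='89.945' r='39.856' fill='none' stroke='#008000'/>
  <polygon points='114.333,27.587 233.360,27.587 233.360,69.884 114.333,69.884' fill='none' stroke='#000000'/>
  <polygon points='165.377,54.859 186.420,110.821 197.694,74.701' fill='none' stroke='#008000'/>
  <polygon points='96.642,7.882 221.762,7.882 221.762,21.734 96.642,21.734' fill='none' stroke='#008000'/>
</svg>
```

; LightBurn 1.6.03
; GRBL device profile, absolute coords
G21
G90
G0 X122.621 Y63.085
M4 S541
G1 X57.672 Y63.325 F2079
M5
G0 X151.916 Y104.466
M4 S541
G1 X284.829 Y104.466 F2079
G1 X284.829 Y56.252
G1 X151.916 Y56.252
G1 X151.916 Y104.466
M5
G0 X174.734 Y49.651
M4 S284
G1 X163.060 Y77.833 F3310
G1 X134.878 Y89.507
G1 X106.696 Y77.833
G1 X95.022 Y49.651
G1 X106.696 Y21.469
G1 X134.878 Y9.795
G1 X163.060 Y21.469
G1 X174.734 Y49.651
M5
G0 X114.333 Y112.009
M4 S541
G1 X233.360 Y112.009 F2079
G1 X233.360 Y69.712
G1 X114.333 Y69.712
G1 X114.333 Y112.009
M5
G0 X165.377 Y84.737
M4 S284
G1 X186.420 Y28.775 F3310
G1 X197.694 Y64.895
G1 X165.377 Y84.737
M5
G0 X96.642 Y131.714
M4 S284
G1 X221.762 Y131.714 F3310
G1 X221.762 Y117.862
G1 X96.642 Y117.862
G1 X96.642 Y131.714
M5
G0 X0.000 Y0.000

viewBox `0 0 303.060 139.596` with mm width/height → 1 unit = 1 mm. Flip: y_m = 139.596 − y_svg.

**Shape 1** — `<polyline>` line segment, stroke `#000000` → score (S541, F2079). Machine vertices: (122.621,63.085) → (57.672,63.325). Open path.

**Shape 2** — `<rect>` rectangle, stroke `#000000` → score (S541, F2079). Machine vertices: (151.916,104.466) → (284.829,104.466) → (284.829,56.252) → (151.916,56.252) → (151.916,104.466). Closed: final G1 returns to the first vertex.

**Shape 3** — `<circle>` circle, stroke `#008000` → engrave (S284, F3310). Machine vertices: (174.734,49.651) → (163.060,77.833) → (134.878,89.507) → (106.696,77.833) → (95.022,49.651) → (106.696,21.469) → (134.878,9.795) → (163.060,21.469) → (174.734,49.651). Closed: final G1 returns to the first vertex.

**Shape 4** — `<polygon>` rectangle, stroke `#000000` → score (S541, F2079). Machine vertices: (114.333,112.009) → (233.360,112.009) → (233.360,69.712) → (114.333,69.712) → (114.333,112.009). Closed: final G1 returns to the first vertex.

**Shape 5** — `<polygon>` closed polygon, stroke `#008000` → engrave (S284, F3310). Machine vertices: (165.377,84.737) → (186.420,28.775) → (197.694,64.895) → (165.377,84.737). Closed: final G1 returns to the first vertex.

**Shape 6** — `<polygon>` rectangle, stroke `#008000` → engrave (S284, F3310). Machine vertices: (96.642,131.714) → (221.762,131.714) → (221.762,117.862) → (96.642,117.862) → (96.642,131.714). Closed: final G1 returns to the first vertex.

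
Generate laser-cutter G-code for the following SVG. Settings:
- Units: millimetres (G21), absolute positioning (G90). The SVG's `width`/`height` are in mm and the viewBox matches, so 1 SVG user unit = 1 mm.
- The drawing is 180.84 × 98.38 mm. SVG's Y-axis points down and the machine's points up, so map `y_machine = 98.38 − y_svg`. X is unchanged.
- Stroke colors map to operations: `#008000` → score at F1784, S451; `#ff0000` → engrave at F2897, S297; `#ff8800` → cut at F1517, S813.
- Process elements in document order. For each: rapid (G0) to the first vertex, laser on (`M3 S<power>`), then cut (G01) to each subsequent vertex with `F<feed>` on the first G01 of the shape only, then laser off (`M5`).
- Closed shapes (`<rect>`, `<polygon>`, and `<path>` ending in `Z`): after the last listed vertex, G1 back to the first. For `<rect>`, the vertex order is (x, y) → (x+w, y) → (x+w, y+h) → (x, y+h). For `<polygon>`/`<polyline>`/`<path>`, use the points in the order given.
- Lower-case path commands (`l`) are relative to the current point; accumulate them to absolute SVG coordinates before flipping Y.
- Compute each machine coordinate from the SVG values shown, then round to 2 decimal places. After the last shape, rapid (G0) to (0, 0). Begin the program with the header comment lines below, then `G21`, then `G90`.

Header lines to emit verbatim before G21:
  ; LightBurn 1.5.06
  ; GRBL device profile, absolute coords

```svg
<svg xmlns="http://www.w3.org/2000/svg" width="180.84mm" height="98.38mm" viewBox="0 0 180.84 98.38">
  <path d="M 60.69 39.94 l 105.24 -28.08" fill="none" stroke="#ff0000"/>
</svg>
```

viewBox `0 0 180.84 98.38` with mm width/height → 1 unit = 1 mm. Flip: y_m = 98.38 − y_svg.

**Shape 1** — `<path>` line segment, stroke `#ff0000` → engrave (S297, F2897). Machine vertices: (60.69,58.44) → (165.93,86.52). Open path.

; LightBurn 1.5.06
; GRBL device profile, absolute coords
G21
G90
G0 X60.69 Y58.44
M3 S297
G01 X165.93 Y86.52 F2897
M5
G0 X0.00 Y0.00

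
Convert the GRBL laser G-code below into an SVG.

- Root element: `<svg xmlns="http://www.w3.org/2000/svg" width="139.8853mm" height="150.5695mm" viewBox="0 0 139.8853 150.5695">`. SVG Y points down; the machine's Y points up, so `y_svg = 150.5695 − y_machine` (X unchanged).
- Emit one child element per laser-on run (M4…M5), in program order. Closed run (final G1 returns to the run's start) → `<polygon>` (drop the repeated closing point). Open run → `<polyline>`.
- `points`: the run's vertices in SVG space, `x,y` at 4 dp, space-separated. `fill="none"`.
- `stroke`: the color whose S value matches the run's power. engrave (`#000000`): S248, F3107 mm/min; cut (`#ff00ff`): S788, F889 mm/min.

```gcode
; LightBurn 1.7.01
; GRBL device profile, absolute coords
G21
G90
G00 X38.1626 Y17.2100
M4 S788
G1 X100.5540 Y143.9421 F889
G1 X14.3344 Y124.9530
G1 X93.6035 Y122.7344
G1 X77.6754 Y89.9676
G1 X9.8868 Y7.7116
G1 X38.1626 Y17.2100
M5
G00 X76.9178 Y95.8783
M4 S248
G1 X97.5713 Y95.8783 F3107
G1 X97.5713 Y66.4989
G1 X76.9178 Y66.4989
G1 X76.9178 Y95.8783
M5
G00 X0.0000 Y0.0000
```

Machine Y-up, SVG Y-down with viewBox height 150.5695, so y_svg = 150.5695 − y_machine; X carries over.

Run 1: power S788 maps to stroke `#ff00ff` (cut). The run returns to its start, so emit a `<polygon>` with points (Y-flipped): 38.1626,133.3595 100.5540,6.6274 14.3344,25.6165 93.6035,27.8351 77.6754,60.6019 9.8868,142.8579.

Run 2: S248 ⇒ engrave layer `#000000`. The run returns to its start, so emit a `<polygon>` with points (Y-flipped): 76.9178,54.6912 97.5713,54.6912 97.5713,84.0706 76.9178,84.0706.

<svg xmlns="http://www.w3.org/2000/svg" width="139.8853mm" height="150.5695mm" viewBox="0 0 139.8853 150.5695">
  <polygon points="38.1626,133.3595 100.5540,6.6274 14.3344,25.6165 93.6035,27.8351 77.6754,60.6019 9.8868,142.8579" fill="none" stroke="#ff00ff"/>
  <polygon points="76.9178,54.6912 97.5713,54.6912 97.5713,84.0706 76.9178,84.0706" fill="none" stroke="#000000"/>
</svg>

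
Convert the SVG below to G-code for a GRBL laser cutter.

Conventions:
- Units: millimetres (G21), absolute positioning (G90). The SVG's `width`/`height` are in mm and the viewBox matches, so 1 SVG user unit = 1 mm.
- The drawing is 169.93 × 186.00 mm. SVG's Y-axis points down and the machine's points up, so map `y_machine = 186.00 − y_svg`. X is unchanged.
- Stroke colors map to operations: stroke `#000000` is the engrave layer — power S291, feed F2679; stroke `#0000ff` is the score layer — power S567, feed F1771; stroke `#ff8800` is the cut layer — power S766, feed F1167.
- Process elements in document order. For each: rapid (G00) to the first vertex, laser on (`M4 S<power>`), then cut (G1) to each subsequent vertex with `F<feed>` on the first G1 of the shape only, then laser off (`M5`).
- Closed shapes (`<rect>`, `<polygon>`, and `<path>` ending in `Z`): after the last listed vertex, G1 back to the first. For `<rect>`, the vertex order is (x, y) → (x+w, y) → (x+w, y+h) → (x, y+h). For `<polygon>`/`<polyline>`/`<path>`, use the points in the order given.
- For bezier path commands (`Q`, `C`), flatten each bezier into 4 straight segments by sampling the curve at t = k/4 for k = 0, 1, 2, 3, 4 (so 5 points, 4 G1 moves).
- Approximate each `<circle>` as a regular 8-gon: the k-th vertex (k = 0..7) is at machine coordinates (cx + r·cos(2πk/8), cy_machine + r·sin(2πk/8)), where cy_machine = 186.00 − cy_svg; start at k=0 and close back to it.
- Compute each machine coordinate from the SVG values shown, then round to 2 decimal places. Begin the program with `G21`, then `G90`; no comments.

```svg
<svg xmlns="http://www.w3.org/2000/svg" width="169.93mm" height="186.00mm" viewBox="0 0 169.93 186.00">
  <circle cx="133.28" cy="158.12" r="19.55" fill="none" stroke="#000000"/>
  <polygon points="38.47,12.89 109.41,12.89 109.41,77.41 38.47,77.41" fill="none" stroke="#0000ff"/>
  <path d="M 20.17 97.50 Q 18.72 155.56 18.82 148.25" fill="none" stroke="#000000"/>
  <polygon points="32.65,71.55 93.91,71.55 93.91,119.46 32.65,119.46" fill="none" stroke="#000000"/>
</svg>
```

G21
G90
G00 X152.83 Y27.88
M4 S291
G1 X147.10 Y41.70 F2679
G1 X133.28 Y47.43
G1 X119.46 Y41.70
G1 X113.73 Y27.88
G1 X119.46 Y14.06
G1 X133.28 Y8.33
G1 X147.10 Y14.06
G1 X152.83 Y27.88
M5
G00 X38.47 Y173.11
M4 S567
G1 X109.41 Y173.11 F1771
G1 X109.41 Y108.59
G1 X38.47 Y108.59
G1 X38.47 Y173.11
M5
G00 X20.17 Y88.50
M4 S291
G1 X19.54 Y63.56 F2679
G1 X19.11 Y46.78
G1 X18.87 Y38.18
G1 X18.82 Y37.75
M5
G00 X32.65 Y114.45
M4 S291
G1 X93.91 Y114.45 F2679
G1 X93.91 Y66.54
G1 X32.65 Y66.54
G1 X32.65 Y114.45
M5

viewBox `0 0 169.93 186.00` with mm width/height → 1 unit = 1 mm. Flip: y_m = 186.00 − y_svg.

**Shape 1** — `<circle>` circle, stroke `#000000` → engrave (S291, F2679). Machine vertices: (152.83,27.88) → (147.10,41.70) → (133.28,47.43) → (119.46,41.70) → (113.73,27.88) → (119.46,14.06) → (133.28,8.33) → (147.10,14.06) → (152.83,27.88). Closed: final G1 returns to the first vertex.

**Shape 2** — `<polygon>` rectangle, stroke `#0000ff` → score (S567, F1771). Machine vertices: (38.47,173.11) → (109.41,173.11) → (109.41,108.59) → (38.47,108.59) → (38.47,173.11). Closed: final G1 returns to the first vertex.

**Shape 3** — `<path>` quadratic bezier, stroke `#000000` → engrave (S291, F2679). Control points (SVG): P0=(20.17,97.50), P1=(18.72,155.56), P2=(18.82,148.25); sampled at t=k/4. Machine vertices: (20.17,88.50) → (19.54,63.56) → (19.11,46.78) → (18.87,38.18) → (18.82,37.75). Open path.

**Shape 4** — `<polygon>` rectangle, stroke `#000000` → engrave (S291, F2679). Machine vertices: (32.65,114.45) → (93.91,114.45) → (93.91,66.54) → (32.65,66.54) → (32.65,114.45). Closed: final G1 returns to the first vertex.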